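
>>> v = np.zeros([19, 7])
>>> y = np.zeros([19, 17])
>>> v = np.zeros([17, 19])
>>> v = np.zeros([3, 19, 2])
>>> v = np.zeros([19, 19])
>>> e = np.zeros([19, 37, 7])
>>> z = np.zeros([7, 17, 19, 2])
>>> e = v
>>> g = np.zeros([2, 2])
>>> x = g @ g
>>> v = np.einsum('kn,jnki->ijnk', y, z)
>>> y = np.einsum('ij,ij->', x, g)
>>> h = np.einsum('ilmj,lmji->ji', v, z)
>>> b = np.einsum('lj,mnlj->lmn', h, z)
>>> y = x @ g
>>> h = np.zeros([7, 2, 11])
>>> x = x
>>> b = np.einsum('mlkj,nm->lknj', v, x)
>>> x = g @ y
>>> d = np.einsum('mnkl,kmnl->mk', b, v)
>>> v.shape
(2, 7, 17, 19)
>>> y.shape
(2, 2)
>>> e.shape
(19, 19)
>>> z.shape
(7, 17, 19, 2)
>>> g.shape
(2, 2)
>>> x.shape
(2, 2)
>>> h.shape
(7, 2, 11)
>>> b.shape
(7, 17, 2, 19)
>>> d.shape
(7, 2)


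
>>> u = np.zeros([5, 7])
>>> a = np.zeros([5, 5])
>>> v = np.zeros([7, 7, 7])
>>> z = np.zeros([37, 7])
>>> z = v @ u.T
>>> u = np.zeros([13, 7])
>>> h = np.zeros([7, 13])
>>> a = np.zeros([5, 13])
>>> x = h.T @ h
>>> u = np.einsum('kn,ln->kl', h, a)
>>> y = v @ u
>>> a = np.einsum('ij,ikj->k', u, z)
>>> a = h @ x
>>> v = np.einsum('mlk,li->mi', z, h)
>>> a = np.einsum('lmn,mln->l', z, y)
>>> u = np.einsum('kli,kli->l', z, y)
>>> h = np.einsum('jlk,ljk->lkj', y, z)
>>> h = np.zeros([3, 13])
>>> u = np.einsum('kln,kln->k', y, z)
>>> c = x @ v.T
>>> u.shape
(7,)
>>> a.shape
(7,)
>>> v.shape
(7, 13)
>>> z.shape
(7, 7, 5)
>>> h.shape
(3, 13)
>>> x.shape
(13, 13)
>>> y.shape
(7, 7, 5)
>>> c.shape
(13, 7)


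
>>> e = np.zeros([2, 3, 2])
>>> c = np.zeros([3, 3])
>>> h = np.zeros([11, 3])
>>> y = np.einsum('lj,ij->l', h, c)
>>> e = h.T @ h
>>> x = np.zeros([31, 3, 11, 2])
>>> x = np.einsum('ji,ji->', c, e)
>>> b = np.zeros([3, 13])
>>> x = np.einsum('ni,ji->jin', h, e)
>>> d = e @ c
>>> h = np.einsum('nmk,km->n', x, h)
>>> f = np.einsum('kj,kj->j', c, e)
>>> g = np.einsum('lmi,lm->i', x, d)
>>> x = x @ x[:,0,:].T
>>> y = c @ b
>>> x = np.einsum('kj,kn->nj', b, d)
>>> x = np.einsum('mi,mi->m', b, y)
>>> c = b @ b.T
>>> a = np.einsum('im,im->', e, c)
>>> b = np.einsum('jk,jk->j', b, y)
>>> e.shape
(3, 3)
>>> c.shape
(3, 3)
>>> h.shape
(3,)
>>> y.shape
(3, 13)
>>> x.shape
(3,)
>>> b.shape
(3,)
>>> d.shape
(3, 3)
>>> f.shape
(3,)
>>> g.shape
(11,)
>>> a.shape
()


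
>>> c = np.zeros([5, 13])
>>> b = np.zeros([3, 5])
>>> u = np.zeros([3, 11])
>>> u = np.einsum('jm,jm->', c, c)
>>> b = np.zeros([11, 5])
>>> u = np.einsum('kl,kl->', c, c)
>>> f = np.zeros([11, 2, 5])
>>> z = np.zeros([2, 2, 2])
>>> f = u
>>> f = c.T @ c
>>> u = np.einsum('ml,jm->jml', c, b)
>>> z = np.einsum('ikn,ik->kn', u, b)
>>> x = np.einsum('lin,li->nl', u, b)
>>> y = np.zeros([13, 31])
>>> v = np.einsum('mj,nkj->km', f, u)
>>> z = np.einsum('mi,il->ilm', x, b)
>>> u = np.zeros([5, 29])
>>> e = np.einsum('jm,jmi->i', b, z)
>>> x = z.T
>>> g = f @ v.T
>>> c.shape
(5, 13)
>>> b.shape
(11, 5)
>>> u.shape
(5, 29)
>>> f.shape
(13, 13)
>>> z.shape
(11, 5, 13)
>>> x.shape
(13, 5, 11)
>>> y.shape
(13, 31)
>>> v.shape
(5, 13)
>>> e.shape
(13,)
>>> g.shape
(13, 5)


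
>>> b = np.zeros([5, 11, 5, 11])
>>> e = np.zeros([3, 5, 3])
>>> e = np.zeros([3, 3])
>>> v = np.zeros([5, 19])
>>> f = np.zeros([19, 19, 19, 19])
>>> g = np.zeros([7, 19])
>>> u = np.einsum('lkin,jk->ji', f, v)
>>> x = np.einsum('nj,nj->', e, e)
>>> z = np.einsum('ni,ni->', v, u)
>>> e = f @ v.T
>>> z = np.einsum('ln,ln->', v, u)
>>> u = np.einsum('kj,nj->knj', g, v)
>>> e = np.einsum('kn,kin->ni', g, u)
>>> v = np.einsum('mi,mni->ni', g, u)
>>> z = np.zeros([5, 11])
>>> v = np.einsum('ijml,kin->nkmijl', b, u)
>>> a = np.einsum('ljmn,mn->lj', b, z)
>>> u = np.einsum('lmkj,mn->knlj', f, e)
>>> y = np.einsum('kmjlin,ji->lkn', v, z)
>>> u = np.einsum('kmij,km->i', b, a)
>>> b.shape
(5, 11, 5, 11)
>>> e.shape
(19, 5)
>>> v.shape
(19, 7, 5, 5, 11, 11)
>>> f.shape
(19, 19, 19, 19)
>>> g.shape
(7, 19)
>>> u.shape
(5,)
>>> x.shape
()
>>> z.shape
(5, 11)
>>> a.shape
(5, 11)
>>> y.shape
(5, 19, 11)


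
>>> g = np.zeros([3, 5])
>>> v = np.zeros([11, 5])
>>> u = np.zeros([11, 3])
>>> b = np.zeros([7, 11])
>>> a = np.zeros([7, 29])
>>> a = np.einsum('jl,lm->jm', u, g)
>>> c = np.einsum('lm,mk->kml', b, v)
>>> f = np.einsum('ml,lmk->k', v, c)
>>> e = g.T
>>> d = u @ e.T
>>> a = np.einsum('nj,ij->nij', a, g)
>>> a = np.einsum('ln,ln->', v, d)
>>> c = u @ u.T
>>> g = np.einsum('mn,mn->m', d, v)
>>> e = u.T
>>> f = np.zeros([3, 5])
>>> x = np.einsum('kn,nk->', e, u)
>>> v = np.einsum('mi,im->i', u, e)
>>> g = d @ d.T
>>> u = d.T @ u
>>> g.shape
(11, 11)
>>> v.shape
(3,)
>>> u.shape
(5, 3)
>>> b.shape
(7, 11)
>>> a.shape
()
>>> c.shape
(11, 11)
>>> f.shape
(3, 5)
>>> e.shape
(3, 11)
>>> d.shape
(11, 5)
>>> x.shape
()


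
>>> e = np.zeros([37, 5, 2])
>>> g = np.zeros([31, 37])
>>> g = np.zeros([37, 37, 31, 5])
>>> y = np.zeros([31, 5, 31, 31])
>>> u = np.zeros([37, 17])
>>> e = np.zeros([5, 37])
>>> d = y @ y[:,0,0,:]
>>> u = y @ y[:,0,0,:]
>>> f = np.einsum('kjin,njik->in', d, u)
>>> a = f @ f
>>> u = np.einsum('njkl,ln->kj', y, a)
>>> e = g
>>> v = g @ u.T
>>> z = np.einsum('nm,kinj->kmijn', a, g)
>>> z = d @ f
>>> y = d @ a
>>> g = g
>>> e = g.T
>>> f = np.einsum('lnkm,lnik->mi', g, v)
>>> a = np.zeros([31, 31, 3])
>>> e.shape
(5, 31, 37, 37)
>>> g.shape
(37, 37, 31, 5)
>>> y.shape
(31, 5, 31, 31)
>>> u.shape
(31, 5)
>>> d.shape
(31, 5, 31, 31)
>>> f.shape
(5, 31)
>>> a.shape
(31, 31, 3)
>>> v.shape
(37, 37, 31, 31)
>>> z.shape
(31, 5, 31, 31)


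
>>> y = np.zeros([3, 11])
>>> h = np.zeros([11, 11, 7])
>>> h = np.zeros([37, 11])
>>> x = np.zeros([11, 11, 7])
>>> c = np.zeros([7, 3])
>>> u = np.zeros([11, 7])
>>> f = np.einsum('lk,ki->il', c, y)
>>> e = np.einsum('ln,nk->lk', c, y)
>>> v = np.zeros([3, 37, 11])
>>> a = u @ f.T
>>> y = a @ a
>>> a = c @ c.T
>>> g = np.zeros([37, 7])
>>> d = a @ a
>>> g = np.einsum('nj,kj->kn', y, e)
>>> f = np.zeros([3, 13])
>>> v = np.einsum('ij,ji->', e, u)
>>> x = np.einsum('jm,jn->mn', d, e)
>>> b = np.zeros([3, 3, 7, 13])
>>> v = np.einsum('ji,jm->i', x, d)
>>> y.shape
(11, 11)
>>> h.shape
(37, 11)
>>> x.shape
(7, 11)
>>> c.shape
(7, 3)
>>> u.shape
(11, 7)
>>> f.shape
(3, 13)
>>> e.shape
(7, 11)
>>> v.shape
(11,)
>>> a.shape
(7, 7)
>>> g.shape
(7, 11)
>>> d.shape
(7, 7)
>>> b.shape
(3, 3, 7, 13)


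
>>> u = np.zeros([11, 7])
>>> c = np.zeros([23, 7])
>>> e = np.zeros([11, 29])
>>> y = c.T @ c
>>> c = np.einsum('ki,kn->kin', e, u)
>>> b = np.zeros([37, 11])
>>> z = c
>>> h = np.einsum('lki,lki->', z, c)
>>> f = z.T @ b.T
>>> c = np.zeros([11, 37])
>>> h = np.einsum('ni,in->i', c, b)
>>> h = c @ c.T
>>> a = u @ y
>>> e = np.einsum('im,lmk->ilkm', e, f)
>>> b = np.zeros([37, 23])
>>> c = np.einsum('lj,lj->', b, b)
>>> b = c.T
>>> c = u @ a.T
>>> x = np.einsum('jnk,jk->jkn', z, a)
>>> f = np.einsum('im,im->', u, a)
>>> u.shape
(11, 7)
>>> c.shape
(11, 11)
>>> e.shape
(11, 7, 37, 29)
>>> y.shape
(7, 7)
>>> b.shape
()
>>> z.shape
(11, 29, 7)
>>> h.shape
(11, 11)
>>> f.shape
()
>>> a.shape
(11, 7)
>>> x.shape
(11, 7, 29)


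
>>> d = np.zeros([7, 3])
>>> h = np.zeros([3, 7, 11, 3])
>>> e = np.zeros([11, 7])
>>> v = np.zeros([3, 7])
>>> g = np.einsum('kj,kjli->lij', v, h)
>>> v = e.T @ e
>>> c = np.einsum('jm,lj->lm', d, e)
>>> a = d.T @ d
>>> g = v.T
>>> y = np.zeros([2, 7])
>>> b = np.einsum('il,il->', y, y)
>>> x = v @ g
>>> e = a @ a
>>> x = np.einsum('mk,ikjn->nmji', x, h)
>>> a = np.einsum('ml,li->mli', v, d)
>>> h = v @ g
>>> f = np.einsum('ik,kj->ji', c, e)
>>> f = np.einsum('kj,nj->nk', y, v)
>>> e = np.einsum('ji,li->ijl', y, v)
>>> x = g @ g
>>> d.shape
(7, 3)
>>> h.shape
(7, 7)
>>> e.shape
(7, 2, 7)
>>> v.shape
(7, 7)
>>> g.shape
(7, 7)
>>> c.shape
(11, 3)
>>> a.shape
(7, 7, 3)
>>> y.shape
(2, 7)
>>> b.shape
()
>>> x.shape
(7, 7)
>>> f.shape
(7, 2)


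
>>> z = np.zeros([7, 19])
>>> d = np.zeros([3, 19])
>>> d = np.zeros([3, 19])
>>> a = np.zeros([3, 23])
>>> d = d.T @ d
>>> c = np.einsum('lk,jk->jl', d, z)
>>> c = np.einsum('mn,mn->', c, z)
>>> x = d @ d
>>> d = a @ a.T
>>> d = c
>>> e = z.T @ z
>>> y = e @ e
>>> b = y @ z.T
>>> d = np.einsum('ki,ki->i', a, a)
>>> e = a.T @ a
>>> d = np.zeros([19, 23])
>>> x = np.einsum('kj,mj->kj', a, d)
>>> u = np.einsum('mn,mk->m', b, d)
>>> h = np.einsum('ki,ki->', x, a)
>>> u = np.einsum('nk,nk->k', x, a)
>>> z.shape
(7, 19)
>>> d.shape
(19, 23)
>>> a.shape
(3, 23)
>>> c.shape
()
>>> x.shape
(3, 23)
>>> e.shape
(23, 23)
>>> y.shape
(19, 19)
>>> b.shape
(19, 7)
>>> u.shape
(23,)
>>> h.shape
()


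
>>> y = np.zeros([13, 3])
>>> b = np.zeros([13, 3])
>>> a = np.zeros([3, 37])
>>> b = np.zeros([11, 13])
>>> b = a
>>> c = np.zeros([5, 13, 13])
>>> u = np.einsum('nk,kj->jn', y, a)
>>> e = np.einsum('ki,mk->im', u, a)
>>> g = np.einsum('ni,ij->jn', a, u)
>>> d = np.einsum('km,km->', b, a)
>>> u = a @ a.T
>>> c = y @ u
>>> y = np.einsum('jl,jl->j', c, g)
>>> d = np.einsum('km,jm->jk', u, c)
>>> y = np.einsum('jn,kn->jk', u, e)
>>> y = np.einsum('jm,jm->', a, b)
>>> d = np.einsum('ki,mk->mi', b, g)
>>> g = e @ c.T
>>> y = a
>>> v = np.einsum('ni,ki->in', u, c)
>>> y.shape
(3, 37)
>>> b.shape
(3, 37)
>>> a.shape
(3, 37)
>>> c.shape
(13, 3)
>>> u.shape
(3, 3)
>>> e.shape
(13, 3)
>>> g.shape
(13, 13)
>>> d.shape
(13, 37)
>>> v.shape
(3, 3)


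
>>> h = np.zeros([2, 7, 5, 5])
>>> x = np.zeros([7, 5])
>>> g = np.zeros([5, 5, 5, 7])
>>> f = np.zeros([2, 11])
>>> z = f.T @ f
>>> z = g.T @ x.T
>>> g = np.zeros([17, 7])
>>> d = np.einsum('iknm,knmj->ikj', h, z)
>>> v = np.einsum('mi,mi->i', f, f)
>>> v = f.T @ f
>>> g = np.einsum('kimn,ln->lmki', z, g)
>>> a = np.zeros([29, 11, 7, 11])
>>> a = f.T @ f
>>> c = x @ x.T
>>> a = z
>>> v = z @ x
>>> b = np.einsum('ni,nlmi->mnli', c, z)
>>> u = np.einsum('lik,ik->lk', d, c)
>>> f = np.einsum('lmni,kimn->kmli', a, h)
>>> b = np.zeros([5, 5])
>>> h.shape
(2, 7, 5, 5)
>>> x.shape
(7, 5)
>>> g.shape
(17, 5, 7, 5)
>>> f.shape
(2, 5, 7, 7)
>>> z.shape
(7, 5, 5, 7)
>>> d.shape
(2, 7, 7)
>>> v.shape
(7, 5, 5, 5)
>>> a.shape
(7, 5, 5, 7)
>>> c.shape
(7, 7)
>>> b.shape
(5, 5)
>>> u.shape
(2, 7)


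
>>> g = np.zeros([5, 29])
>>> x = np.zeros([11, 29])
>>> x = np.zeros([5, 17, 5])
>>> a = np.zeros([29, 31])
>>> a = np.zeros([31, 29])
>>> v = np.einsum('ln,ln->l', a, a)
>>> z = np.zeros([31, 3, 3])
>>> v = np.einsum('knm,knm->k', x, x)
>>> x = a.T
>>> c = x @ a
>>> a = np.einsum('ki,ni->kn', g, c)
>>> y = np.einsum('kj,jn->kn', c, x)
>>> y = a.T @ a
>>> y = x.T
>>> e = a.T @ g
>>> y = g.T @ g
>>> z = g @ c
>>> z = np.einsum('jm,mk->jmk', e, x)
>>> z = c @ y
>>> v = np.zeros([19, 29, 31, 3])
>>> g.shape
(5, 29)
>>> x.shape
(29, 31)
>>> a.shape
(5, 29)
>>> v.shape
(19, 29, 31, 3)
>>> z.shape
(29, 29)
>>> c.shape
(29, 29)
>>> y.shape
(29, 29)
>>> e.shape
(29, 29)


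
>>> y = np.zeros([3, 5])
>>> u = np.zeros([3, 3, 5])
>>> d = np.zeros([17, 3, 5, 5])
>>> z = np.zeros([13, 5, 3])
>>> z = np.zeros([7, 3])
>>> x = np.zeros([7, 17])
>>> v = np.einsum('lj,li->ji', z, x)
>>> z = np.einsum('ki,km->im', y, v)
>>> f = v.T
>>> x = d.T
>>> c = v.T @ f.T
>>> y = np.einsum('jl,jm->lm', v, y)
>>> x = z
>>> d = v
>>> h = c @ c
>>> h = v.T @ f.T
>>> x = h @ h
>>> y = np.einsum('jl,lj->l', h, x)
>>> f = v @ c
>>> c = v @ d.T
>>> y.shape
(17,)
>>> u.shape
(3, 3, 5)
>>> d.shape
(3, 17)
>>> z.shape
(5, 17)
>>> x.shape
(17, 17)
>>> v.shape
(3, 17)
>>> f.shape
(3, 17)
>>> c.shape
(3, 3)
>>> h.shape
(17, 17)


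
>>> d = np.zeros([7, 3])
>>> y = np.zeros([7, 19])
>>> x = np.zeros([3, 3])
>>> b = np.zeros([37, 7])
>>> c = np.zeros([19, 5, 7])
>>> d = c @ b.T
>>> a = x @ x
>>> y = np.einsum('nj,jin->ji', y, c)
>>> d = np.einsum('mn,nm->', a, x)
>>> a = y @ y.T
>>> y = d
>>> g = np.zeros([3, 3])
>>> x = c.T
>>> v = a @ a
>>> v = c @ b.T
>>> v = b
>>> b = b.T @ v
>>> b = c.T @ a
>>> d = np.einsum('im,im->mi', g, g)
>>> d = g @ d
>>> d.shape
(3, 3)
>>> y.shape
()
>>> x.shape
(7, 5, 19)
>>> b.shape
(7, 5, 19)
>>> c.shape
(19, 5, 7)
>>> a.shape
(19, 19)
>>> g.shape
(3, 3)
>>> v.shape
(37, 7)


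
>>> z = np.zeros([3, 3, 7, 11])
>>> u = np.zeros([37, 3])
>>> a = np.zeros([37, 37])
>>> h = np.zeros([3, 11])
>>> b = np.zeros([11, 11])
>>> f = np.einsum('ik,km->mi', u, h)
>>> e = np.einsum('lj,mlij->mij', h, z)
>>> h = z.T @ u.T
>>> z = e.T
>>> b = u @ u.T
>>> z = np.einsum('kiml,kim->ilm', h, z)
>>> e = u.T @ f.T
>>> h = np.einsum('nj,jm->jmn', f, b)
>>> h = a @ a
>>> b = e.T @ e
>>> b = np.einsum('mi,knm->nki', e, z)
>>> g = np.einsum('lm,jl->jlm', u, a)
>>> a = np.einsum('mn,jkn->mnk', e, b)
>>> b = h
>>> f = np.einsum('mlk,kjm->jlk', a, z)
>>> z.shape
(7, 37, 3)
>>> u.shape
(37, 3)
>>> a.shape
(3, 11, 7)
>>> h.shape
(37, 37)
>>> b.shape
(37, 37)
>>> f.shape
(37, 11, 7)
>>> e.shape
(3, 11)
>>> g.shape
(37, 37, 3)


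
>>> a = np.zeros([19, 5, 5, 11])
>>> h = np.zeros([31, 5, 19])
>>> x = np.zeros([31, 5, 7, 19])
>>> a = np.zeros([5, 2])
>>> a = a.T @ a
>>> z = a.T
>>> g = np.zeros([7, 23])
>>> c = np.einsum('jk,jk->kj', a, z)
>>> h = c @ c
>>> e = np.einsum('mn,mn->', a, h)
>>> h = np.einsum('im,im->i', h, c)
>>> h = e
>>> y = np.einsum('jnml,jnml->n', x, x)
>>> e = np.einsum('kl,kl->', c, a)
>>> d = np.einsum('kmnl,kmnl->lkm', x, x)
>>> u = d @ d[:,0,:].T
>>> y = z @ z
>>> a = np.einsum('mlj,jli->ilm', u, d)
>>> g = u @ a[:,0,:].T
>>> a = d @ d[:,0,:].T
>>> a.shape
(19, 31, 19)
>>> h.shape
()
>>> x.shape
(31, 5, 7, 19)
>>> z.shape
(2, 2)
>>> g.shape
(19, 31, 5)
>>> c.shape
(2, 2)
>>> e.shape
()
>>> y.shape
(2, 2)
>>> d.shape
(19, 31, 5)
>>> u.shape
(19, 31, 19)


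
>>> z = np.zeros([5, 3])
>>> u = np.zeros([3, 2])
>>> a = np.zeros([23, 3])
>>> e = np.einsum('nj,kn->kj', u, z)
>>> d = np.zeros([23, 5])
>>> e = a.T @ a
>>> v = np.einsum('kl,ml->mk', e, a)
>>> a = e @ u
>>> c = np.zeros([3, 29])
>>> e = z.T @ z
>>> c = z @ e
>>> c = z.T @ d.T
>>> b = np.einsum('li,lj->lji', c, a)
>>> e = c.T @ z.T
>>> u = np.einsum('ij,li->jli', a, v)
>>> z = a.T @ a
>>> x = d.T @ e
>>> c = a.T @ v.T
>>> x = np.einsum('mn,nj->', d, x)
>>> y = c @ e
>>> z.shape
(2, 2)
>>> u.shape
(2, 23, 3)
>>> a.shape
(3, 2)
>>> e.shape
(23, 5)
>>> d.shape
(23, 5)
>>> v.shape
(23, 3)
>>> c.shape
(2, 23)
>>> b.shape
(3, 2, 23)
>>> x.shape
()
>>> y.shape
(2, 5)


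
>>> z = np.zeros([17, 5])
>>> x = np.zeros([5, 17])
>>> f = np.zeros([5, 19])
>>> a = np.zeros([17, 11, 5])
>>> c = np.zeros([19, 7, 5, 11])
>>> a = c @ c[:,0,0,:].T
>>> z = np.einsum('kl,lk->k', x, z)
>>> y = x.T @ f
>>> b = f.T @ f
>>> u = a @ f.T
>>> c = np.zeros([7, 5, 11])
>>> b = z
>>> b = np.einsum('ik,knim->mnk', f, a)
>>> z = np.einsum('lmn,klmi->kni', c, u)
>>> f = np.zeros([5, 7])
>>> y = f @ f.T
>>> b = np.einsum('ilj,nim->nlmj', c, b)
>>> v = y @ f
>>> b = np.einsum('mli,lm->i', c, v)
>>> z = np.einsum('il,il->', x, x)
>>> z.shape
()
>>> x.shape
(5, 17)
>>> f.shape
(5, 7)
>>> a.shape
(19, 7, 5, 19)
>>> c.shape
(7, 5, 11)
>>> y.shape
(5, 5)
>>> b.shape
(11,)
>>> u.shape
(19, 7, 5, 5)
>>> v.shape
(5, 7)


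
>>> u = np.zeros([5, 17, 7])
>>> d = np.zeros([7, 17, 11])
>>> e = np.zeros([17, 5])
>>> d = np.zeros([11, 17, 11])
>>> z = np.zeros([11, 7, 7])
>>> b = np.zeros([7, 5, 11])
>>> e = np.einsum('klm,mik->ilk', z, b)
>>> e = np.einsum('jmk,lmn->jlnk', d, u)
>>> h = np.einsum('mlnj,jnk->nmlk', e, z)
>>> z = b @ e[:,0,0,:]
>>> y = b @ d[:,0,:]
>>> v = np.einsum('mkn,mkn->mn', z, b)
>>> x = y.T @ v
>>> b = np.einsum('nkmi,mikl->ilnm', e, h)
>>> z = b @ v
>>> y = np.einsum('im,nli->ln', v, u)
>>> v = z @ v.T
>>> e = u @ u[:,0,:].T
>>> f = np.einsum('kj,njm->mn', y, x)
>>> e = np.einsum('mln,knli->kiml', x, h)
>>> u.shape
(5, 17, 7)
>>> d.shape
(11, 17, 11)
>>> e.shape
(7, 7, 11, 5)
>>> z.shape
(11, 7, 11, 11)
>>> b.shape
(11, 7, 11, 7)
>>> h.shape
(7, 11, 5, 7)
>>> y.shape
(17, 5)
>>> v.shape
(11, 7, 11, 7)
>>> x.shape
(11, 5, 11)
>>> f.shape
(11, 11)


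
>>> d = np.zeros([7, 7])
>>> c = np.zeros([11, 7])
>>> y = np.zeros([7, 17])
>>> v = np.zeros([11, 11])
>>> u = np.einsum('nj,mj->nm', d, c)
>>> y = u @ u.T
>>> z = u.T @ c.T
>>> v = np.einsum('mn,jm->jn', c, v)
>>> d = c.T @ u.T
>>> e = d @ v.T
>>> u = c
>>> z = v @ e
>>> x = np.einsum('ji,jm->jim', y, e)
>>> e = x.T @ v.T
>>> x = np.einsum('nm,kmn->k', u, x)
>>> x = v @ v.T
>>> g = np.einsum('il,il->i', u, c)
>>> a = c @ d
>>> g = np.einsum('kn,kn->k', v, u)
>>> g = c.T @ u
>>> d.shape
(7, 7)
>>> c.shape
(11, 7)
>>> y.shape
(7, 7)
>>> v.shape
(11, 7)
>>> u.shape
(11, 7)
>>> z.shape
(11, 11)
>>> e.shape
(11, 7, 11)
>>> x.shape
(11, 11)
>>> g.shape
(7, 7)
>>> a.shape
(11, 7)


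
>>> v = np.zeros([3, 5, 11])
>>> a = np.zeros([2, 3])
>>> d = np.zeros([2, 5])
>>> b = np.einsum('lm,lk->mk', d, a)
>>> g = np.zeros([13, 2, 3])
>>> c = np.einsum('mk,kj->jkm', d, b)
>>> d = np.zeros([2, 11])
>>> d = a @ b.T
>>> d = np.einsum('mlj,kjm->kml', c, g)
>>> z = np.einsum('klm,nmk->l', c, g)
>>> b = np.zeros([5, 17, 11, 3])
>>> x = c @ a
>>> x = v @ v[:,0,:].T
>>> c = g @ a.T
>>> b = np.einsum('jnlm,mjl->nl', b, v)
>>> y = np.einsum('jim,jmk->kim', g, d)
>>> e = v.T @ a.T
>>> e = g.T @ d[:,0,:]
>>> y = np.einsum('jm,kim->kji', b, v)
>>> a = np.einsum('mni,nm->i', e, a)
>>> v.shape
(3, 5, 11)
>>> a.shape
(5,)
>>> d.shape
(13, 3, 5)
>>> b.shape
(17, 11)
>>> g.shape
(13, 2, 3)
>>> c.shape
(13, 2, 2)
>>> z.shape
(5,)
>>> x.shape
(3, 5, 3)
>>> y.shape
(3, 17, 5)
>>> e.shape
(3, 2, 5)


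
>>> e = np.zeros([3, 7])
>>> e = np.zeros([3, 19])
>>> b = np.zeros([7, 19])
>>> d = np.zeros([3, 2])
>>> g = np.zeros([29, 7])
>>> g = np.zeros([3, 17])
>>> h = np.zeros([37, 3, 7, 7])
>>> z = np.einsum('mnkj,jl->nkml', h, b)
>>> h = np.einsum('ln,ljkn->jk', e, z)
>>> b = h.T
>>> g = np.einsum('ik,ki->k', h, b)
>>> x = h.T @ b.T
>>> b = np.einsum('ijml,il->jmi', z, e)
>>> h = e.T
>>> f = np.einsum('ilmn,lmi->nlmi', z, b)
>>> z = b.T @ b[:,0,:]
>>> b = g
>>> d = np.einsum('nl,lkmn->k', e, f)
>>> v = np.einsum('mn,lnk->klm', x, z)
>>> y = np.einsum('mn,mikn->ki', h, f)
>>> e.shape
(3, 19)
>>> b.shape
(37,)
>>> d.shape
(7,)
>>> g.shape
(37,)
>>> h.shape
(19, 3)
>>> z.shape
(3, 37, 3)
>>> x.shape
(37, 37)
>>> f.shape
(19, 7, 37, 3)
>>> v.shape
(3, 3, 37)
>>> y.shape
(37, 7)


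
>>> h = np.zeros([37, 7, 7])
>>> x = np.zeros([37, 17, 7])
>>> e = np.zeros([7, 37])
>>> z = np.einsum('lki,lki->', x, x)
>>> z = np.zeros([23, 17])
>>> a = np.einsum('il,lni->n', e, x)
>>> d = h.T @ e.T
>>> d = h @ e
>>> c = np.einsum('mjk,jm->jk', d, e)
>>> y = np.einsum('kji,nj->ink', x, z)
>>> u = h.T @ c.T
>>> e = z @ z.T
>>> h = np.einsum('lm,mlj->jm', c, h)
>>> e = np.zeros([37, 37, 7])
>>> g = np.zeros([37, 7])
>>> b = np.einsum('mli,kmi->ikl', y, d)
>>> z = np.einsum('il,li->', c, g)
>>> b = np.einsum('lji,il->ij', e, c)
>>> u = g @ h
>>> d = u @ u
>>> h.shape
(7, 37)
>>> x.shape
(37, 17, 7)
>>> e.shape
(37, 37, 7)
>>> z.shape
()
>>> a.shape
(17,)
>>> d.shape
(37, 37)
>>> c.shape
(7, 37)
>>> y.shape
(7, 23, 37)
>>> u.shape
(37, 37)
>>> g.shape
(37, 7)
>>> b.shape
(7, 37)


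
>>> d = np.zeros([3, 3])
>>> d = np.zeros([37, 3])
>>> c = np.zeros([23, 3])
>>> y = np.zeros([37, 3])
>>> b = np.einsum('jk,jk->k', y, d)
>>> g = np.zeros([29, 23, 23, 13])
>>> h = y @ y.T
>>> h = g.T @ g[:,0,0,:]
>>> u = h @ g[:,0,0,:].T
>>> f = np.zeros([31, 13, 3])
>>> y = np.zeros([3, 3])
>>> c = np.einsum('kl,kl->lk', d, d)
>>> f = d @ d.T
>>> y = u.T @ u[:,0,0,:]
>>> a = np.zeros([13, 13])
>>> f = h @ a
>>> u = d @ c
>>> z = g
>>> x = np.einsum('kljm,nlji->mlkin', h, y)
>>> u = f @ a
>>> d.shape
(37, 3)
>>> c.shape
(3, 37)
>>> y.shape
(29, 23, 23, 29)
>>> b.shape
(3,)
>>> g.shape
(29, 23, 23, 13)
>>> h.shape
(13, 23, 23, 13)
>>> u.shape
(13, 23, 23, 13)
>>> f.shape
(13, 23, 23, 13)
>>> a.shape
(13, 13)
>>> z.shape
(29, 23, 23, 13)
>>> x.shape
(13, 23, 13, 29, 29)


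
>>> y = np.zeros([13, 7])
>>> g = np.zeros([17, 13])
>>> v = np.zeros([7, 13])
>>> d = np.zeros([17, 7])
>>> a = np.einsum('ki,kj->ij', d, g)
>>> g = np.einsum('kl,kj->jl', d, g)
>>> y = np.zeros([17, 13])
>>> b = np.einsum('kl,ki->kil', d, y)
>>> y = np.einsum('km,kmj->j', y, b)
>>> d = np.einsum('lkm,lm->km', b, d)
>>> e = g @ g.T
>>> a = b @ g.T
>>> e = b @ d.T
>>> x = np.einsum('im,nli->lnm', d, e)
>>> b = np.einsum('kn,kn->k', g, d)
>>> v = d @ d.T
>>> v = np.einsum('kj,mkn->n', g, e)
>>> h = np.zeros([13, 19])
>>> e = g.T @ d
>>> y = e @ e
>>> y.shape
(7, 7)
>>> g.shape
(13, 7)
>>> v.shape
(13,)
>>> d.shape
(13, 7)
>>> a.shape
(17, 13, 13)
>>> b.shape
(13,)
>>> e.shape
(7, 7)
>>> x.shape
(13, 17, 7)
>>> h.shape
(13, 19)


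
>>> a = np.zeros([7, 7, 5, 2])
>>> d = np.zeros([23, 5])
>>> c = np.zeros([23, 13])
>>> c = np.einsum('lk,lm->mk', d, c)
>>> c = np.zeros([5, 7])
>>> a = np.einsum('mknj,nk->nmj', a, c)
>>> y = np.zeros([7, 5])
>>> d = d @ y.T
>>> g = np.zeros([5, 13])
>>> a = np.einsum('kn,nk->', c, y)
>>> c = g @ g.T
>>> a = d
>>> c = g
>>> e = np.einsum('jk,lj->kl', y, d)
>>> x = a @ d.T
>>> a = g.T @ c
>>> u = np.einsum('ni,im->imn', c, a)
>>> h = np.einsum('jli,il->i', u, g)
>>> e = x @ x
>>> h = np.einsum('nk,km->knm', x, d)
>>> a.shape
(13, 13)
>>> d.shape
(23, 7)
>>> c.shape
(5, 13)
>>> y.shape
(7, 5)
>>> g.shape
(5, 13)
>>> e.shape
(23, 23)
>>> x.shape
(23, 23)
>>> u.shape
(13, 13, 5)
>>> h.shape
(23, 23, 7)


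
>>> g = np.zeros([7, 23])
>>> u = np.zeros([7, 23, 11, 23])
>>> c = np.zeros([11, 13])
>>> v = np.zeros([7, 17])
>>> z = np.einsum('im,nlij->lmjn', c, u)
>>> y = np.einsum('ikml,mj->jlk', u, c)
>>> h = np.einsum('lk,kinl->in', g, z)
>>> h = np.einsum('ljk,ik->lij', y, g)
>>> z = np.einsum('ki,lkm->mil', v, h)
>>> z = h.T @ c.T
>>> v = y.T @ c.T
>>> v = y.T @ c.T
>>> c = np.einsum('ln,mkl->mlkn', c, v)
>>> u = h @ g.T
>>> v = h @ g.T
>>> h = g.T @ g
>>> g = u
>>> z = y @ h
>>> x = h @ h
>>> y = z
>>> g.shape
(13, 7, 7)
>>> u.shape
(13, 7, 7)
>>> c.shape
(23, 11, 23, 13)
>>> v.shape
(13, 7, 7)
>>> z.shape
(13, 23, 23)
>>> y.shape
(13, 23, 23)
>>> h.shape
(23, 23)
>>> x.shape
(23, 23)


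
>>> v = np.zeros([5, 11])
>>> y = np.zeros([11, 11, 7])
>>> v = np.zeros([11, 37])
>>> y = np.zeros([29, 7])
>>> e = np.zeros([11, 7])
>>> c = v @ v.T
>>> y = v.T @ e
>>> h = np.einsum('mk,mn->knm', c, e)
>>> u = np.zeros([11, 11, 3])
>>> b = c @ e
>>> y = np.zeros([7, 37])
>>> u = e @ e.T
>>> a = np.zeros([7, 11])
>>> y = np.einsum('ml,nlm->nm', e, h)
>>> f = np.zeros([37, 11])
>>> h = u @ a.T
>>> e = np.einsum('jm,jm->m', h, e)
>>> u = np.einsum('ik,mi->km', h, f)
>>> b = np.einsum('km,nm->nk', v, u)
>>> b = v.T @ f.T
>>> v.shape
(11, 37)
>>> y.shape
(11, 11)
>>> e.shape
(7,)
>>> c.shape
(11, 11)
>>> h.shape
(11, 7)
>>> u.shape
(7, 37)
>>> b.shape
(37, 37)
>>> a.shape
(7, 11)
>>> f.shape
(37, 11)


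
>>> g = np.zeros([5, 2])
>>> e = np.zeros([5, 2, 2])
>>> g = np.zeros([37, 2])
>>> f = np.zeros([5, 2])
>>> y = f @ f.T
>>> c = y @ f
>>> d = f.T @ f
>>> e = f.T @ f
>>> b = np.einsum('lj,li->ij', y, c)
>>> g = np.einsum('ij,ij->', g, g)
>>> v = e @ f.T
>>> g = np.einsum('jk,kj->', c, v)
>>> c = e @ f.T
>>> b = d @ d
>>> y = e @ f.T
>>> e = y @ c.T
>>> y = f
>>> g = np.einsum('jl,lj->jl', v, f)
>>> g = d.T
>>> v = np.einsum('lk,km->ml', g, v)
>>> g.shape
(2, 2)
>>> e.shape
(2, 2)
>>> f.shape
(5, 2)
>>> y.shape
(5, 2)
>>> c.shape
(2, 5)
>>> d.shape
(2, 2)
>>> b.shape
(2, 2)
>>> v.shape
(5, 2)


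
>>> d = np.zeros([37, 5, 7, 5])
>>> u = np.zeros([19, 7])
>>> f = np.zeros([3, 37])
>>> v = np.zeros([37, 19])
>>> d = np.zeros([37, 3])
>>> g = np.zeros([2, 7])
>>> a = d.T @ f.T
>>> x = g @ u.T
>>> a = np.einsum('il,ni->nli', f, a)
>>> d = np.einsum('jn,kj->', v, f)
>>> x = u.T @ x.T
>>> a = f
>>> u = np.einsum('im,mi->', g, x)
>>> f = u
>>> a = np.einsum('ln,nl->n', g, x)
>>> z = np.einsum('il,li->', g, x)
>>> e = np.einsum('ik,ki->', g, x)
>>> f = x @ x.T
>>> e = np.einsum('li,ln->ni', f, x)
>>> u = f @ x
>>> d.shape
()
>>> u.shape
(7, 2)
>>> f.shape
(7, 7)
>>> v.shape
(37, 19)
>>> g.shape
(2, 7)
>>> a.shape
(7,)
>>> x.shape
(7, 2)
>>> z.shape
()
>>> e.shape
(2, 7)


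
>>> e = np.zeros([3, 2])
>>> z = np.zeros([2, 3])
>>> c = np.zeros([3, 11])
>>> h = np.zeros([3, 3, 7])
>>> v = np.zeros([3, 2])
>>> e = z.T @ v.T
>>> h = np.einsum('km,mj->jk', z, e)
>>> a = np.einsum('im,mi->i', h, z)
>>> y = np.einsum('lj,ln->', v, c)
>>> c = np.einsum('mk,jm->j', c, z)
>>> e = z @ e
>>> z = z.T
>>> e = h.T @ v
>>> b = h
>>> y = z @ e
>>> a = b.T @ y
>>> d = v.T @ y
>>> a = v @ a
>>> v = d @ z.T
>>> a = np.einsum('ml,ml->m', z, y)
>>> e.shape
(2, 2)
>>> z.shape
(3, 2)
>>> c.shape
(2,)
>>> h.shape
(3, 2)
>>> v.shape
(2, 3)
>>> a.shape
(3,)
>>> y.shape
(3, 2)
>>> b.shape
(3, 2)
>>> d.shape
(2, 2)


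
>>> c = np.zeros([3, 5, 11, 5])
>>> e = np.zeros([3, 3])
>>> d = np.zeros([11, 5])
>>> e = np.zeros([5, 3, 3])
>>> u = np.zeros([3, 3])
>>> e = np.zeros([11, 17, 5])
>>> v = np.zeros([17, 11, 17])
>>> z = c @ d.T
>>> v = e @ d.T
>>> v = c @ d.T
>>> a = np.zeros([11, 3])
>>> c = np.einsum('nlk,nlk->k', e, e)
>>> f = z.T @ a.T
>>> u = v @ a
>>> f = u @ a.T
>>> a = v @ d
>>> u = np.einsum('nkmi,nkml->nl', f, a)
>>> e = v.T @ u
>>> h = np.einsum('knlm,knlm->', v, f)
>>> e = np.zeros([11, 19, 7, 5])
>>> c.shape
(5,)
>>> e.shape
(11, 19, 7, 5)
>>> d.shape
(11, 5)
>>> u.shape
(3, 5)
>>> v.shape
(3, 5, 11, 11)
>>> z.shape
(3, 5, 11, 11)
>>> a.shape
(3, 5, 11, 5)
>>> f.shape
(3, 5, 11, 11)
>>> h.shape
()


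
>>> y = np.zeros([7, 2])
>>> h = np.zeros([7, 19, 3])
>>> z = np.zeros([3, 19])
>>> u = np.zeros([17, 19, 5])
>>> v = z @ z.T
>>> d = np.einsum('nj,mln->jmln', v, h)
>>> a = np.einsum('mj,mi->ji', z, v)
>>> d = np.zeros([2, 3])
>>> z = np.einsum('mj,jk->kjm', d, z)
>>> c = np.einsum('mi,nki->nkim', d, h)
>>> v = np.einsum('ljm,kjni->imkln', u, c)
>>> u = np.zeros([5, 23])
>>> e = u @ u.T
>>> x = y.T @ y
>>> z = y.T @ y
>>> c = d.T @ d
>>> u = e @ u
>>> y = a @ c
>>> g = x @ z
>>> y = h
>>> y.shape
(7, 19, 3)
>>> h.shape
(7, 19, 3)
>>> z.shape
(2, 2)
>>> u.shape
(5, 23)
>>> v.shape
(2, 5, 7, 17, 3)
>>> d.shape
(2, 3)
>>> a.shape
(19, 3)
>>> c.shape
(3, 3)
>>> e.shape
(5, 5)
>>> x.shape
(2, 2)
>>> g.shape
(2, 2)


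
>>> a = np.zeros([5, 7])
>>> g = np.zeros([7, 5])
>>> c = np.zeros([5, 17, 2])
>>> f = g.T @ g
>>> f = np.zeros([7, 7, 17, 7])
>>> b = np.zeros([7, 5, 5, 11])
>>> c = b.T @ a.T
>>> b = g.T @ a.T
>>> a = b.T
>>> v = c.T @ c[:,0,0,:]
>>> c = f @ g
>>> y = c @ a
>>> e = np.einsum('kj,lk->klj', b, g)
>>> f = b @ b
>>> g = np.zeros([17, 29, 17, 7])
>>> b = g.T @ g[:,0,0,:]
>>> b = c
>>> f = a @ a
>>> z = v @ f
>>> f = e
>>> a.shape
(5, 5)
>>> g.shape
(17, 29, 17, 7)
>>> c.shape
(7, 7, 17, 5)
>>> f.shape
(5, 7, 5)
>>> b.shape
(7, 7, 17, 5)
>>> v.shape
(5, 5, 5, 5)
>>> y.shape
(7, 7, 17, 5)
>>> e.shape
(5, 7, 5)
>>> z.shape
(5, 5, 5, 5)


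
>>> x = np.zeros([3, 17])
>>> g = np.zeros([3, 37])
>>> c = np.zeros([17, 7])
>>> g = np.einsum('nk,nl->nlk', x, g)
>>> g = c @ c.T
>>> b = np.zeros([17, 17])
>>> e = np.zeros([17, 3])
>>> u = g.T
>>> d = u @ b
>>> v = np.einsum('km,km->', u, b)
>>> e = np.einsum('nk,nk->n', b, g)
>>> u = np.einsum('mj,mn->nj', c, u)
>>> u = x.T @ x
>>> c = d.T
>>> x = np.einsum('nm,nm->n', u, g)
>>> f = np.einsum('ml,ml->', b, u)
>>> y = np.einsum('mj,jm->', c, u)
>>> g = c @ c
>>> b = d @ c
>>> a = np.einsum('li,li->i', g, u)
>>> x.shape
(17,)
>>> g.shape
(17, 17)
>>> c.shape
(17, 17)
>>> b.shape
(17, 17)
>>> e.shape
(17,)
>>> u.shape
(17, 17)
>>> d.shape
(17, 17)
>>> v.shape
()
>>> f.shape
()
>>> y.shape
()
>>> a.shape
(17,)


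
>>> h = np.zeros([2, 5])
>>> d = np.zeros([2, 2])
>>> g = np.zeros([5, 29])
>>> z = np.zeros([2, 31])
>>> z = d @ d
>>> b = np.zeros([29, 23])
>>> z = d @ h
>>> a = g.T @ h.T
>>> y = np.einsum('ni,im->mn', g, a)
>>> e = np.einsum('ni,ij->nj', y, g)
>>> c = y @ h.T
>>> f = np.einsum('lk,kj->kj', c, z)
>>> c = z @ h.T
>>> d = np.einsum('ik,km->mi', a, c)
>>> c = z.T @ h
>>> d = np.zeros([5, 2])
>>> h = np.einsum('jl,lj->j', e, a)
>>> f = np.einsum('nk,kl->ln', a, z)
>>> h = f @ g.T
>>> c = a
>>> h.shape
(5, 5)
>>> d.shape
(5, 2)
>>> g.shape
(5, 29)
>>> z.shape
(2, 5)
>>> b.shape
(29, 23)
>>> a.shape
(29, 2)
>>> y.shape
(2, 5)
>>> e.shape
(2, 29)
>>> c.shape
(29, 2)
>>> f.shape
(5, 29)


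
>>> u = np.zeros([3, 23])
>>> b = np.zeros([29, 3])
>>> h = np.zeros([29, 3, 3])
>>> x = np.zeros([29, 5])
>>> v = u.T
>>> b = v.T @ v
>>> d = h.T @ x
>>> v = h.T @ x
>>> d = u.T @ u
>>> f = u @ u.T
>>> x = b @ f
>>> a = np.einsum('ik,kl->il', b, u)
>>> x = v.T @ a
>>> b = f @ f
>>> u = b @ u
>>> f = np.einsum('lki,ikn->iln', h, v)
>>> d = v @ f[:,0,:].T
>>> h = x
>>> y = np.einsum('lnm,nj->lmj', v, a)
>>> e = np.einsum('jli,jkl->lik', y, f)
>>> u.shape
(3, 23)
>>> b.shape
(3, 3)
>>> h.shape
(5, 3, 23)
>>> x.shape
(5, 3, 23)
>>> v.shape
(3, 3, 5)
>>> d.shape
(3, 3, 3)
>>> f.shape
(3, 29, 5)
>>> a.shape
(3, 23)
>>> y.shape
(3, 5, 23)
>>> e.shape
(5, 23, 29)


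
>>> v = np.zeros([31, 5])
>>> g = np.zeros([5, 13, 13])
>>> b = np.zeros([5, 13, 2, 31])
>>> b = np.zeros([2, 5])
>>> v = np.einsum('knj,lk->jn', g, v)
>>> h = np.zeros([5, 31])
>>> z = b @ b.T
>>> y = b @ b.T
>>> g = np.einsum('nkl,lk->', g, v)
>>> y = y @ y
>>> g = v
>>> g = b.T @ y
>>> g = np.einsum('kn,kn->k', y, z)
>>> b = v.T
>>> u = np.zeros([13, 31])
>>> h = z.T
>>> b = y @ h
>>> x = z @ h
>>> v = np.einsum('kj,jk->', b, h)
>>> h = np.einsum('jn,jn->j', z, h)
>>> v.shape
()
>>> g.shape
(2,)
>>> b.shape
(2, 2)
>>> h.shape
(2,)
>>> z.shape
(2, 2)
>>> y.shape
(2, 2)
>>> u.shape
(13, 31)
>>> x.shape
(2, 2)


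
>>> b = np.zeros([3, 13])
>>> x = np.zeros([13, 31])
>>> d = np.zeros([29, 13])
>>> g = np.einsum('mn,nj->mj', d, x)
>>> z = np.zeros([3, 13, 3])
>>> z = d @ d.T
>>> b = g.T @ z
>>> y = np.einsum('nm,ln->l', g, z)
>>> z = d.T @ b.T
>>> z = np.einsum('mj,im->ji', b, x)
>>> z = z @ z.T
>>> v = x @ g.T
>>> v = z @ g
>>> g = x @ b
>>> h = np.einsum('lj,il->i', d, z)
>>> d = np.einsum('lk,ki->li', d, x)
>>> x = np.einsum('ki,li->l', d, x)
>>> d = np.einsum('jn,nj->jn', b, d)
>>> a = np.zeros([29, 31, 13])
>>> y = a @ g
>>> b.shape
(31, 29)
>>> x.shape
(13,)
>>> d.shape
(31, 29)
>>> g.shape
(13, 29)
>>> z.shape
(29, 29)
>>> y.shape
(29, 31, 29)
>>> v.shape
(29, 31)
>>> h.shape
(29,)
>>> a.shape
(29, 31, 13)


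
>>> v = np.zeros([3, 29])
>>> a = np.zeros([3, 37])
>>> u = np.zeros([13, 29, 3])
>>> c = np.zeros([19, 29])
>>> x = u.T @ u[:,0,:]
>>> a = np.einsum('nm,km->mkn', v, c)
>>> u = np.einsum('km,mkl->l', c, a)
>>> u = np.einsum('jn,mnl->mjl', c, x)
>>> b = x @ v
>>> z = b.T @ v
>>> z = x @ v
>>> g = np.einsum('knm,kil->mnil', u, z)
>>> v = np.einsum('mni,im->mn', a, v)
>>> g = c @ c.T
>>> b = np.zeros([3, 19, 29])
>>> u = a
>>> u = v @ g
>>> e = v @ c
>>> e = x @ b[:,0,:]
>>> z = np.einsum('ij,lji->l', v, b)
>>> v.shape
(29, 19)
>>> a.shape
(29, 19, 3)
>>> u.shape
(29, 19)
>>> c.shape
(19, 29)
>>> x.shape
(3, 29, 3)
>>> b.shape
(3, 19, 29)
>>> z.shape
(3,)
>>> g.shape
(19, 19)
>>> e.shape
(3, 29, 29)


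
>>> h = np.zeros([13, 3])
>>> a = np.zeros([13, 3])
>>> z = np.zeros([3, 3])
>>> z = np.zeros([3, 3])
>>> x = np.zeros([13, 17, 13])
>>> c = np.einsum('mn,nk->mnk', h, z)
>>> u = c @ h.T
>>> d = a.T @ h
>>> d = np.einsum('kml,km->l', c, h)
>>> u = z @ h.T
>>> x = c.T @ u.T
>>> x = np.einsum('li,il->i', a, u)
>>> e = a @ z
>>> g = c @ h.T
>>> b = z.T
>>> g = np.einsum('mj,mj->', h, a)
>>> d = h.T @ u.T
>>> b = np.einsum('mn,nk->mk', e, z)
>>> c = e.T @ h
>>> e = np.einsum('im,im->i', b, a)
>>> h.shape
(13, 3)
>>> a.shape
(13, 3)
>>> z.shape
(3, 3)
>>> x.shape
(3,)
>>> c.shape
(3, 3)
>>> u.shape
(3, 13)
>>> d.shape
(3, 3)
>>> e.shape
(13,)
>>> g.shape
()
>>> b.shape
(13, 3)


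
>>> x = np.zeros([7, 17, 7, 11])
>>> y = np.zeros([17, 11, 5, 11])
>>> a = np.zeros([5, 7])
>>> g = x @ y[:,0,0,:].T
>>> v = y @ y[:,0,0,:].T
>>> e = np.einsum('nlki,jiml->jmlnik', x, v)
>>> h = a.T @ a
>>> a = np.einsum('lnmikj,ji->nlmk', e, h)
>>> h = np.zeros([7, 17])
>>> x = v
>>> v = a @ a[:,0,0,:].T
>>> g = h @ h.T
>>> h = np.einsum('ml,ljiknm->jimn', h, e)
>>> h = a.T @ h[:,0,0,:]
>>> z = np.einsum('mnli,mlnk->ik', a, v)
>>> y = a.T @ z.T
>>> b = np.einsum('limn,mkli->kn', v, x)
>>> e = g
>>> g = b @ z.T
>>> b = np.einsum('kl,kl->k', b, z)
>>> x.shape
(17, 11, 5, 17)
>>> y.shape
(11, 17, 17, 11)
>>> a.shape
(5, 17, 17, 11)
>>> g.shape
(11, 11)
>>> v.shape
(5, 17, 17, 5)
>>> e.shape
(7, 7)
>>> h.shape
(11, 17, 17, 11)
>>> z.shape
(11, 5)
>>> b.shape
(11,)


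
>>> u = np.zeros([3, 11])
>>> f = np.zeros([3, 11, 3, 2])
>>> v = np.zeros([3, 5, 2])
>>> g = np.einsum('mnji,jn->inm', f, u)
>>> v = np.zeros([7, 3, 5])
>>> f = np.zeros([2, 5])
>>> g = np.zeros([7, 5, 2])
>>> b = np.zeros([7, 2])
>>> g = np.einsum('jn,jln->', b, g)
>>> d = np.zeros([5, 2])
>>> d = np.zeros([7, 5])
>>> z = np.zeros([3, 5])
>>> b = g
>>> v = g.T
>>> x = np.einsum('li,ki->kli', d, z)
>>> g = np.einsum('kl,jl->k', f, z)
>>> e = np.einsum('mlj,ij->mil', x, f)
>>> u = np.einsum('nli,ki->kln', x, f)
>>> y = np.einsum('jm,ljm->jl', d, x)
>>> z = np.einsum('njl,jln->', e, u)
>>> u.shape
(2, 7, 3)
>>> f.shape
(2, 5)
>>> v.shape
()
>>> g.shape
(2,)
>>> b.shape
()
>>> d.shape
(7, 5)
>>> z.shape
()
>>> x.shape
(3, 7, 5)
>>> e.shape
(3, 2, 7)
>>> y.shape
(7, 3)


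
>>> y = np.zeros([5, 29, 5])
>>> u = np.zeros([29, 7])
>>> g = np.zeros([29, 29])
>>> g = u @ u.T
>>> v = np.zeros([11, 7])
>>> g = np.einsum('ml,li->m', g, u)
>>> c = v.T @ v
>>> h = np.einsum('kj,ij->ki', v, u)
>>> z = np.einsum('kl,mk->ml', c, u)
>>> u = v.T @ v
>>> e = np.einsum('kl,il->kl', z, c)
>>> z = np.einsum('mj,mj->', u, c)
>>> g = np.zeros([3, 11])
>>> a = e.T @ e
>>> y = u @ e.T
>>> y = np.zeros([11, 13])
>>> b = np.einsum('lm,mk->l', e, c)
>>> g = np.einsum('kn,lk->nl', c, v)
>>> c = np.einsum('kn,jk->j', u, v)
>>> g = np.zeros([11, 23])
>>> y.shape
(11, 13)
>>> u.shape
(7, 7)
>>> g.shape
(11, 23)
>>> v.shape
(11, 7)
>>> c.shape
(11,)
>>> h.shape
(11, 29)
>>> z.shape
()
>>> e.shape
(29, 7)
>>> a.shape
(7, 7)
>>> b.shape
(29,)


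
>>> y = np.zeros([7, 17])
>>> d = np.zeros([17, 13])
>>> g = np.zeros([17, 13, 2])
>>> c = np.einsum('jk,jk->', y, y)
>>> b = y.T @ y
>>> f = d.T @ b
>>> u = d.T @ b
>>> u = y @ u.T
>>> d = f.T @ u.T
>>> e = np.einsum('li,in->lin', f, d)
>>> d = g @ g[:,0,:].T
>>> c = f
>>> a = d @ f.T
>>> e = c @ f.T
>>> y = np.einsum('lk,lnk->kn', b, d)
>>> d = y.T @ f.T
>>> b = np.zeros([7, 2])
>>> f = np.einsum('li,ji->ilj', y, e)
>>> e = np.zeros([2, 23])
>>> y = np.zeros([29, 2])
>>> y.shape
(29, 2)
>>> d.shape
(13, 13)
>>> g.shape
(17, 13, 2)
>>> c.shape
(13, 17)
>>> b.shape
(7, 2)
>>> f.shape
(13, 17, 13)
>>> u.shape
(7, 13)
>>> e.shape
(2, 23)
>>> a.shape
(17, 13, 13)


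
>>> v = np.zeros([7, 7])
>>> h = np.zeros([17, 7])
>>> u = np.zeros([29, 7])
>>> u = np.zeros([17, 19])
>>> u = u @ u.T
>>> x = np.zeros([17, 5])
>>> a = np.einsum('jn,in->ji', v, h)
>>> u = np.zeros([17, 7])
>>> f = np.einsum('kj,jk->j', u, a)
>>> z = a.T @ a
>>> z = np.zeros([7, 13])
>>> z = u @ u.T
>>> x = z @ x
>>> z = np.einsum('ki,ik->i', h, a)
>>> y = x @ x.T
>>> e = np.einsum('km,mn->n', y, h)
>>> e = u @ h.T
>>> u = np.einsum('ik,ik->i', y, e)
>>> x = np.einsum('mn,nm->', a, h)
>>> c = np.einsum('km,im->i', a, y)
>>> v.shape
(7, 7)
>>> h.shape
(17, 7)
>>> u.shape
(17,)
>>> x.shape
()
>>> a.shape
(7, 17)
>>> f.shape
(7,)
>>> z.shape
(7,)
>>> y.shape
(17, 17)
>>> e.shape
(17, 17)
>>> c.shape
(17,)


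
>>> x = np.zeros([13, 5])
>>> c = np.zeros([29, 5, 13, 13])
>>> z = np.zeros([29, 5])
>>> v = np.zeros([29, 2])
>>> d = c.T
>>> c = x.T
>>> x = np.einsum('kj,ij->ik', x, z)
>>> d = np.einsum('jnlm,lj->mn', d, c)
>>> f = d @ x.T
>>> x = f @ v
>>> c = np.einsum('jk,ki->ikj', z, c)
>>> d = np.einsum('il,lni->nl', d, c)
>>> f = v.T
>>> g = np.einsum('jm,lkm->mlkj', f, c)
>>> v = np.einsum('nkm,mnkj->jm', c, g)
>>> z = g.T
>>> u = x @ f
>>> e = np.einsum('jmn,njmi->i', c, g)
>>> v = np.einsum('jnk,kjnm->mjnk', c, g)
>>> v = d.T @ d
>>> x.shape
(29, 2)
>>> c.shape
(13, 5, 29)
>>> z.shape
(2, 5, 13, 29)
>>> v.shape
(13, 13)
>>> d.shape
(5, 13)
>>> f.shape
(2, 29)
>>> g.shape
(29, 13, 5, 2)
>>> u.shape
(29, 29)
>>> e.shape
(2,)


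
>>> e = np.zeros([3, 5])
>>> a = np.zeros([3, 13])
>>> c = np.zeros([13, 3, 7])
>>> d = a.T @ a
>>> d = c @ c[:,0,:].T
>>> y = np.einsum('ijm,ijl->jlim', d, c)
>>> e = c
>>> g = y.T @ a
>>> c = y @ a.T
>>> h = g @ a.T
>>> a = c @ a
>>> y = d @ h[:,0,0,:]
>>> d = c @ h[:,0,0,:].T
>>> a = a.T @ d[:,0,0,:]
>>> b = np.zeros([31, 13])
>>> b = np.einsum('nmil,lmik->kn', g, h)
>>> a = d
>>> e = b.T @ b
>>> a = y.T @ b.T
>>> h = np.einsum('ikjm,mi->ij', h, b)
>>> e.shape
(13, 13)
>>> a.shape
(3, 3, 3)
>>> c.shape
(3, 7, 13, 3)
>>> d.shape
(3, 7, 13, 13)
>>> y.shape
(13, 3, 3)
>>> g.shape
(13, 13, 7, 13)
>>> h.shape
(13, 7)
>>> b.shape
(3, 13)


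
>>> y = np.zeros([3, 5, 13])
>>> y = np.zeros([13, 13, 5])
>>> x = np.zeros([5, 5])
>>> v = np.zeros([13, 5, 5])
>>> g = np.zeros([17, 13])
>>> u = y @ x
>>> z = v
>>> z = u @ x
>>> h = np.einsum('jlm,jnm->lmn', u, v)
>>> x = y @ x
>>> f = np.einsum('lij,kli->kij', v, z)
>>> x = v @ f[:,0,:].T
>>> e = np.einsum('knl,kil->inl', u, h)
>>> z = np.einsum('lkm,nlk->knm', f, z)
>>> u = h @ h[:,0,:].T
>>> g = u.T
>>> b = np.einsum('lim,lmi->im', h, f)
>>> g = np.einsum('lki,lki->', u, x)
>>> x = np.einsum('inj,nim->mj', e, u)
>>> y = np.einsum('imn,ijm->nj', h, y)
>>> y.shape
(5, 13)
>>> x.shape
(13, 5)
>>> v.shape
(13, 5, 5)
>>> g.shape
()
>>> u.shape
(13, 5, 13)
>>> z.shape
(5, 13, 5)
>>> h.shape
(13, 5, 5)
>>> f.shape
(13, 5, 5)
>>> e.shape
(5, 13, 5)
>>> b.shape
(5, 5)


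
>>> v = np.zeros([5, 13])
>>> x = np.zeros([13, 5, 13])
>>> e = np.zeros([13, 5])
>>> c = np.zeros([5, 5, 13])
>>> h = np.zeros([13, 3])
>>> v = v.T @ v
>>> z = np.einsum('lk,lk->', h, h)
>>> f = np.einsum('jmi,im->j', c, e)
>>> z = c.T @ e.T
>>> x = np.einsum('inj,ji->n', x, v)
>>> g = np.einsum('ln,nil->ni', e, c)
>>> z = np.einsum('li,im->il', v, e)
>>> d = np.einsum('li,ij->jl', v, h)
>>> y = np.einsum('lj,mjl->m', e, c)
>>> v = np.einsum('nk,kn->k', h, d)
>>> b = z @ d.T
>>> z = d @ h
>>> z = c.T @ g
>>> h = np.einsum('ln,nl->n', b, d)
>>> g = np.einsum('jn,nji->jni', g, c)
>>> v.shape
(3,)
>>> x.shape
(5,)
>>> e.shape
(13, 5)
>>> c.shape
(5, 5, 13)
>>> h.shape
(3,)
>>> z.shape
(13, 5, 5)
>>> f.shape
(5,)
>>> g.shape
(5, 5, 13)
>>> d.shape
(3, 13)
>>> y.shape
(5,)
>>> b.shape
(13, 3)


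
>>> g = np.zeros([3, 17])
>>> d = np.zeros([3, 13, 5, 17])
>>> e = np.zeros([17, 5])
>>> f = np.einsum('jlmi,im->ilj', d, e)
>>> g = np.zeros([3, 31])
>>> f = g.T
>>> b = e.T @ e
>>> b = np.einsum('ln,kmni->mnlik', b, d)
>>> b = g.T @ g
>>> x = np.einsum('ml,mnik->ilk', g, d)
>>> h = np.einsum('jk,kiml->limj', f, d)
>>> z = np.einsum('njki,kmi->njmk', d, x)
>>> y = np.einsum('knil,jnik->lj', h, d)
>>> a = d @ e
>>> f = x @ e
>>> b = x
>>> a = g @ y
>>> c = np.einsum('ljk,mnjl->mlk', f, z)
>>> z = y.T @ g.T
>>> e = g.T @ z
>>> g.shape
(3, 31)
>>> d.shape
(3, 13, 5, 17)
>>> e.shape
(31, 3)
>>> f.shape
(5, 31, 5)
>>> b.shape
(5, 31, 17)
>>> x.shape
(5, 31, 17)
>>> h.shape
(17, 13, 5, 31)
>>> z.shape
(3, 3)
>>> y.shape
(31, 3)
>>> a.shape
(3, 3)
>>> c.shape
(3, 5, 5)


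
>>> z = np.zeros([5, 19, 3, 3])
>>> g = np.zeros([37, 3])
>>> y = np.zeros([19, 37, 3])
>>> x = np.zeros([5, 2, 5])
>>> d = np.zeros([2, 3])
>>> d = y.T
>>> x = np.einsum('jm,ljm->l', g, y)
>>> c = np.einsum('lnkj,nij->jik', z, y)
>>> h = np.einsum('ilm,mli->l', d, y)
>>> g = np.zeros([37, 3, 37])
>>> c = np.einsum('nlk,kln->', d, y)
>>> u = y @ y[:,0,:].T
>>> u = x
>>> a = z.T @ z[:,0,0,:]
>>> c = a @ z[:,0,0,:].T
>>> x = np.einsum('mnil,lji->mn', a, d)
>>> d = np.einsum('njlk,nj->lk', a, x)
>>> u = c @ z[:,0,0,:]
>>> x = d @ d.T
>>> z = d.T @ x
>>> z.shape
(3, 19)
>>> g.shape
(37, 3, 37)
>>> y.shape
(19, 37, 3)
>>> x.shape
(19, 19)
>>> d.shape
(19, 3)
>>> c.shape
(3, 3, 19, 5)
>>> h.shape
(37,)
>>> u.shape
(3, 3, 19, 3)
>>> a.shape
(3, 3, 19, 3)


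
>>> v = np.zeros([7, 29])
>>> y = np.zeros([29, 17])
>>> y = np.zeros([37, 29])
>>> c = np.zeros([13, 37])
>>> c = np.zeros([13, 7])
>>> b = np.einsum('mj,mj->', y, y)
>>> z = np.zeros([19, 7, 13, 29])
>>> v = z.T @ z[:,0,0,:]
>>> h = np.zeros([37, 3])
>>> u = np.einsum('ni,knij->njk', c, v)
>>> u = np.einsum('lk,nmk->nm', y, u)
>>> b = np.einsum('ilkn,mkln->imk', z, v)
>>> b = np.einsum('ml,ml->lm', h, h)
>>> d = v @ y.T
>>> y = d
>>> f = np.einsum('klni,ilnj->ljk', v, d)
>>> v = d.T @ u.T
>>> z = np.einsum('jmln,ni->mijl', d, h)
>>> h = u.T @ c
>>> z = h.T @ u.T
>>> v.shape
(37, 7, 13, 13)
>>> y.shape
(29, 13, 7, 37)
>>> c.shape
(13, 7)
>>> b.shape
(3, 37)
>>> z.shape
(7, 13)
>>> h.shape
(29, 7)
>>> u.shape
(13, 29)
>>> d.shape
(29, 13, 7, 37)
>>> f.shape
(13, 37, 29)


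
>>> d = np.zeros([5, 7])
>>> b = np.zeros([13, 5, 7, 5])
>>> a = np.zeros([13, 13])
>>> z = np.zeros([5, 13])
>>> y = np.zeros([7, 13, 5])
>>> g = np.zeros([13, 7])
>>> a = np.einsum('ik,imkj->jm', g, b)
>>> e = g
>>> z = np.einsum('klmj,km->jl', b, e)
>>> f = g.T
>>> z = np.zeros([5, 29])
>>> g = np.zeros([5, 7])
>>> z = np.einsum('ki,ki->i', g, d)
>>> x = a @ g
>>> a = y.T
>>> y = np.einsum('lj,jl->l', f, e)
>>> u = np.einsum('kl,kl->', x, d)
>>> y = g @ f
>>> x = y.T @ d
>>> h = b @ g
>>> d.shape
(5, 7)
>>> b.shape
(13, 5, 7, 5)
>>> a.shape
(5, 13, 7)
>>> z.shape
(7,)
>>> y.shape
(5, 13)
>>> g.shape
(5, 7)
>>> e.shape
(13, 7)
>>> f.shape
(7, 13)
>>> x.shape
(13, 7)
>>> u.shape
()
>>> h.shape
(13, 5, 7, 7)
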